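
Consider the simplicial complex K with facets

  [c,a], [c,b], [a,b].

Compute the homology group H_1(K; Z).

H_1 = Z.

Fix the vertex order a < b < c and write every simplex with vertices in increasing order. Then dim K = 1 and the simplices of K are:

  0-simplices (3): a, b, c
  1-simplices (3): ab, ac, bc

giving chain groups C_0 ≅ Z^3, C_1 ≅ Z^3.

The boundary map ∂_1: C_1 → C_0 maps an edge to its endpoints' difference, ∂[p,q] = q − p. For instance
  ∂ab = b − a.
The resulting 3×3 matrix has rank 2, and its Smith normal form has invariant factors (1,1).

Now H_k = ker ∂_k / im ∂_{k+1}, so:

  H_1: rank ker ∂_1 − rank ∂_2 = (3 − 2) − 0 = 1, and there is no ∂_2, so H_1 ≅ Z.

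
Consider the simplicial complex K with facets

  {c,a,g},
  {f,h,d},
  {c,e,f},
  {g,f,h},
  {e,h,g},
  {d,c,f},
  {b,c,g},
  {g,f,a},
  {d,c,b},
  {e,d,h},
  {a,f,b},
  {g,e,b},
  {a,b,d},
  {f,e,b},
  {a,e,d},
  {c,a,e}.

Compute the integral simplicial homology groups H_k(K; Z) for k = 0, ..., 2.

H_0 = Z,  H_1 = Z^2,  H_2 = Z.

Order the vertices as a < b < c < d < e < f < g < h. Listing each simplex with vertices in this order, K has dimension 2 with simplices:

  0-simplices (8): a, b, c, d, e, f, g, h
  1-simplices (24): ab, ac, ad, ae, af, ag, bc, bd, be, bf, bg, cd, ce, cf, cg, de, df, dh, ef, eg, eh, fg, fh, gh
  2-simplices (16): abd, abf, ace, acg, ade, afg, bcd, bcg, bef, beg, cdf, cef, deh, dfh, egh, fgh

so the chain groups are C_0 ≅ Z^8, C_1 ≅ Z^24, C_2 ≅ Z^16.

Boundary ∂_1: C_1 → C_0 sends each edge [p,q] (with p < q) to q − p.
As a 8×24 matrix over Z this has rank 7, with invariant factors (1,1,1,1,1,1,1).

The boundary map ∂_2: C_2 → C_1 sends each 2-simplex [p,q,r] to [q,r] − [p,r] + [p,q]. For instance
  ∂abf = bf − af + ab,
  ∂abd = bd − ad + ab.
This gives a 24×16 integer matrix of rank 15; reducing to Smith normal form yields diagonal entries (1,1,1,1,1,1,1,1,1,1,1,1,1,1,1).

From H_k ≅ ker(∂_k) / im(∂_{k+1}) we obtain:

  H_0: rank C_0 − rank ∂_1 = 8 − 7 = 1, and the invariant factors of ∂_1 are all 1, so H_0 = Z.
  H_1: rank ker ∂_1 − rank ∂_2 = (24 − 7) − 15 = 2, and the invariant factors of ∂_2 are all 1, so H_1 = Z^2.
  H_2: rank ker ∂_2 − rank ∂_3 = (16 − 15) − 0 = 1, and there is no ∂_3, so H_2 = Z.

As a check, the Euler characteristic is 8 − 24 + 16 = 0, which agrees with 1 − 2 + 1 = 0.
(K is a triangulation of the torus T^2.)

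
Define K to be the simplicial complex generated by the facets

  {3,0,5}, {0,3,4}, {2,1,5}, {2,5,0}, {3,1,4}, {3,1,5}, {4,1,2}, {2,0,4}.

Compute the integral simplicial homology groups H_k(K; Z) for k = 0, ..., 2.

H_0 = Z,  H_1 = 0,  H_2 = Z.

Fix the vertex order 0 < 1 < 2 < 3 < 4 < 5 and write every simplex with vertices in increasing order. Then dim K = 2 and the simplices of K are:

  0-simplices (6): [0], [1], [2], [3], [4], [5]
  1-simplices (12): [0,2], [0,3], [0,4], [0,5], [1,2], [1,3], [1,4], [1,5], [2,4], [2,5], [3,4], [3,5]
  2-simplices (8): [0,2,4], [0,2,5], [0,3,4], [0,3,5], [1,2,4], [1,2,5], [1,3,4], [1,3,5]

Hence C_0 ≅ Z^6, C_1 ≅ Z^12, C_2 ≅ Z^8.

Boundary ∂_1: C_1 → C_0 maps an edge to its endpoints' difference, ∂[p,q] = q − p. For instance
  ∂[2,5] = [5] − [2].
The resulting 6×12 matrix has rank 5, and its Smith normal form has invariant factors (1,1,1,1,1).

The boundary map ∂_2: C_2 → C_1 maps a triangle to the signed sum of its edges. For instance
  ∂[0,3,5] = [3,5] − [0,5] + [0,3],
  ∂[0,2,4] = [2,4] − [0,4] + [0,2].
The 12×8 boundary matrix has rank 7 and Smith normal form diag(1,1,1,1,1,1,1).

Reading off H_k = ker ∂_k / im ∂_{k+1}:

  H_0: rank C_0 − rank ∂_1 = 6 − 5 = 1, and the invariant factors of ∂_1 are all 1, so H_0 ≅ Z.
  H_1: rank ker ∂_1 − rank ∂_2 = (12 − 5) − 7 = 0, and the invariant factors of ∂_2 are all 1, so H_1 ≅ 0.
  H_2: rank ker ∂_2 − rank ∂_3 = (8 − 7) − 0 = 1, and there is no ∂_3, so H_2 ≅ Z.

(K is a triangulation of the 2-sphere S^2.)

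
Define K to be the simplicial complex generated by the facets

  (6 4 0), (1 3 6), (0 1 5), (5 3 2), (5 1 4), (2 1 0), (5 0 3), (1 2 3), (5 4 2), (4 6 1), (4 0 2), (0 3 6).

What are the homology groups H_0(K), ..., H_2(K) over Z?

H_0 = Z,  H_1 = Z/2Z,  H_2 = 0.

Take the total order 0 < 1 < 2 < 3 < 4 < 5 < 6 on the vertex set. Then K (dimension 2) consists of the simplices:

  0-simplices (7): [0], [1], [2], [3], [4], [5], [6]
  1-simplices (18): [0,1], [0,2], [0,3], [0,4], [0,5], [0,6], [1,2], [1,3], [1,4], [1,5], [1,6], [2,3], [2,4], [2,5], [3,5], [3,6], [4,5], [4,6]
  2-simplices (12): [0,1,2], [0,1,5], [0,2,4], [0,3,5], [0,3,6], [0,4,6], [1,2,3], [1,3,6], [1,4,5], [1,4,6], [2,3,5], [2,4,5]

Hence C_0 ≅ Z^7, C_1 ≅ Z^18, C_2 ≅ Z^12.

∂_1: C_1 → C_0 is given by ∂[p,q] = [q] − [p].
This gives a 7×18 integer matrix of rank 6; reducing to Smith normal form yields diagonal entries (1,1,1,1,1,1).

∂_2: C_2 → C_1 acts by ∂[p,q,r] = [q,r] − [p,r] + [p,q]. For instance
  ∂[0,4,6] = [4,6] − [0,6] + [0,4],
  ∂[0,1,5] = [1,5] − [0,5] + [0,1].
This gives a 18×12 integer matrix of rank 12; reducing to Smith normal form yields diagonal entries (1,1,1,1,1,1,1,1,1,1,1,2).

Reading off H_k = ker ∂_k / im ∂_{k+1}:

  H_0: rank C_0 − rank ∂_1 = 7 − 6 = 1, and the invariant factors of ∂_1 are all 1, so H_0 = Z.
  H_1: rank ker ∂_1 − rank ∂_2 = (18 − 6) − 12 = 0, and ∂_2 has invariant factor 2 > 1, so H_1 = Z/2Z.
  H_2: rank ker ∂_2 − rank ∂_3 = (12 − 12) − 0 = 0, and there is no ∂_3, so H_2 = 0.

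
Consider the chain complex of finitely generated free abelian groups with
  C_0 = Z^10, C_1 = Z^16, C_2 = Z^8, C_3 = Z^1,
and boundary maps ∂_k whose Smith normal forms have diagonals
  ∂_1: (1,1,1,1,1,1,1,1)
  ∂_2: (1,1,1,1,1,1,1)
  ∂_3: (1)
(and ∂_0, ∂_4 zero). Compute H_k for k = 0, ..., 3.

H_0 ≅ Z^2,  H_1 ≅ Z,  H_2 = 0,  H_3 = 0.

H_0: b_0 = 10 − 0 − 8 = 2; torsion from ∂_1 factors > 1: none. So H_0 ≅ Z^2.
H_1: b_1 = 16 − 8 − 7 = 1; torsion from ∂_2 factors > 1: none. So H_1 ≅ Z.
H_2: b_2 = 8 − 7 − 1 = 0; torsion from ∂_3 factors > 1: none. So H_2 ≅ 0.
H_3: b_3 = 1 − 1 − 0 = 0; torsion from ∂_4 factors > 1: none. So H_3 ≅ 0.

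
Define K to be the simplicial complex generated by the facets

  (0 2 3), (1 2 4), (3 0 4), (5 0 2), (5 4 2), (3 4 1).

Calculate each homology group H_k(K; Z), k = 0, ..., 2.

H_0 = Z,  H_1 = Z,  H_2 = 0.

K has 6 vertices, 12 edges, 6 triangles.
rank ∂_0 = 0, rank ∂_1 = 5 ⇒ b_0 = 6 − 0 − 5 = 1; all invariant factors of ∂_1 are 1 so no torsion. So H_0 = Z.
rank ∂_1 = 5, rank ∂_2 = 6 ⇒ b_1 = 12 − 5 − 6 = 1; all invariant factors of ∂_2 are 1 so no torsion. So H_1 = Z.
rank ∂_2 = 6, rank ∂_3 = 0 ⇒ b_2 = 6 − 6 − 0 = 0. So H_2 = 0.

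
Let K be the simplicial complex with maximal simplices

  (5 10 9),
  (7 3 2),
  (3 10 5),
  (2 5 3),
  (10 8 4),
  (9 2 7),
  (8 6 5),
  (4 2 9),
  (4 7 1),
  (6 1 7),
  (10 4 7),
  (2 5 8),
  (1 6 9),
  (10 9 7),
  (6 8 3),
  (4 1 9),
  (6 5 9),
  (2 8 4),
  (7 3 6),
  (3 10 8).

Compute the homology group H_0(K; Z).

We work with the vertex ordering 1 < 2 < 3 < 4 < 5 < 6 < 7 < 8 < 9 < 10. The simplices of K, each written with vertices in increasing order, are:

  0-simplices (10): [1], [2], [3], [4], [5], [6], [7], [8], [9], [10]
  1-simplices (30): (30 of them)
  2-simplices (20): (20 of them)

so the chain groups are C_0 ≅ Z^10, C_1 ≅ Z^30, C_2 ≅ Z^20.

∂_1: C_1 → C_0 is given by ∂[p,q] = [q] − [p]. For instance
  ∂[2,4] = [4] − [2].
The 10×30 boundary matrix has rank 9 and Smith normal form diag(1,1,1,1,1,1,1,1,1).

The boundary map ∂_2: C_2 → C_1 acts by ∂[p,q,r] = [q,r] − [p,r] + [p,q]. For instance
  ∂[3,6,8] = [6,8] − [3,8] + [3,6],
  ∂[4,7,10] = [7,10] − [4,10] + [4,7].
The 30×20 boundary matrix has rank 20 and Smith normal form diag(1,1,1,1,1,1,1,1,1,1,1,1,1,1,1,1,1,1,1,2).

From H_k ≅ ker(∂_k) / im(∂_{k+1}) we obtain:

  H_0: rank C_0 − rank ∂_1 = 10 − 9 = 1, and the invariant factors of ∂_1 are all 1, so H_0 ≅ Z.

(K is a triangulation of the Klein bottle.)

H_0 = Z.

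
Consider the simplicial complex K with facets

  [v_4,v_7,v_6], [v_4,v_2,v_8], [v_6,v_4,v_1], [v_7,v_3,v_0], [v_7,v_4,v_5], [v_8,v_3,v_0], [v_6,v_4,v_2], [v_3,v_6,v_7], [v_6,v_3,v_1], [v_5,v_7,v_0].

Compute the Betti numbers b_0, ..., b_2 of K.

b_0 = 1, b_1 = 1, b_2 = 0.

Take the total order v_0 < v_1 < v_2 < v_3 < v_4 < v_5 < v_6 < v_7 < v_8 on the vertex set. Then K (dimension 2) consists of the simplices:

  0-simplices (9): [v_0], [v_1], [v_2], [v_3], [v_4], [v_5], [v_6], [v_7], [v_8]
  1-simplices (19): (19 of them)
  2-simplices (10): [v_0,v_3,v_7], [v_0,v_3,v_8], [v_0,v_5,v_7], [v_1,v_3,v_6], [v_1,v_4,v_6], [v_2,v_4,v_6], [v_2,v_4,v_8], [v_3,v_6,v_7], [v_4,v_5,v_7], [v_4,v_6,v_7]

Hence C_0 ≅ Z^9, C_1 ≅ Z^19, C_2 ≅ Z^10.

∂_1: C_1 → C_0 is given by ∂[p,q] = [q] − [p]. For instance
  ∂[v_2,v_6] = [v_6] − [v_2].
This gives a 9×19 integer matrix of rank 8; reducing to Smith normal form yields diagonal entries (1,1,1,1,1,1,1,1).

∂_2: C_2 → C_1 sends each 2-simplex [p,q,r] to [q,r] − [p,r] + [p,q]. For instance
  ∂[v_1,v_3,v_6] = [v_3,v_6] − [v_1,v_6] + [v_1,v_3],
  ∂[v_4,v_5,v_7] = [v_5,v_7] − [v_4,v_7] + [v_4,v_5].
As a 19×10 matrix over Z this has rank 10, with invariant factors (1,1,1,1,1,1,1,1,1,1).

Reading off H_k = ker ∂_k / im ∂_{k+1}:

  H_0: rank C_0 − rank ∂_1 = 9 − 8 = 1, and the invariant factors of ∂_1 are all 1, so H_0 = Z.
  H_1: rank ker ∂_1 − rank ∂_2 = (19 − 8) − 10 = 1, and the invariant factors of ∂_2 are all 1, so H_1 = Z.
  H_2: rank ker ∂_2 − rank ∂_3 = (10 − 10) − 0 = 0, and there is no ∂_3, so H_2 = 0.

Hence the Betti numbers are b_0 = 1, b_1 = 1, b_2 = 0.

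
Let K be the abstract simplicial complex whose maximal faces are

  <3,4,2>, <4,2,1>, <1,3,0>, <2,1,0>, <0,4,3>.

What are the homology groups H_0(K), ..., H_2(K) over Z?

H_0 = Z,  H_1 = Z,  H_2 = 0.

K has 5 vertices, 10 edges, 5 triangles.
rank ∂_0 = 0, rank ∂_1 = 4 ⇒ b_0 = 5 − 0 − 4 = 1; all invariant factors of ∂_1 are 1 so no torsion. So H_0 = Z.
rank ∂_1 = 4, rank ∂_2 = 5 ⇒ b_1 = 10 − 4 − 5 = 1; all invariant factors of ∂_2 are 1 so no torsion. So H_1 = Z.
rank ∂_2 = 5, rank ∂_3 = 0 ⇒ b_2 = 5 − 5 − 0 = 0. So H_2 = 0.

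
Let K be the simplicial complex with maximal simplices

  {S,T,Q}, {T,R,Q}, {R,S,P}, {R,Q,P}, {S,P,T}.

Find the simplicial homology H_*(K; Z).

H_0 ≅ Z,  H_1 ≅ Z,  H_2 = 0.

We work with the vertex ordering P < Q < R < S < T. The simplices of K, each written with vertices in increasing order, are:

  0-simplices (5): P, Q, R, S, T
  1-simplices (10): PQ, PR, PS, PT, QR, QS, QT, RS, RT, ST
  2-simplices (5): PQR, PRS, PST, QRT, QST

giving chain groups C_0 ≅ Z^5, C_1 ≅ Z^10, C_2 ≅ Z^5.

The boundary map ∂_1: C_1 → C_0 sends each edge [p,q] (with p < q) to q − p.
As a 5×10 matrix over Z this has rank 4, with invariant factors (1,1,1,1).

Boundary ∂_2: C_2 → C_1 acts by ∂[p,q,r] = [q,r] − [p,r] + [p,q]. For instance
  ∂PQR = QR − PR + PQ,
  ∂QST = ST − QT + QS.
The resulting 10×5 matrix has rank 5, and its Smith normal form has invariant factors (1,1,1,1,1).

Reading off H_k = ker ∂_k / im ∂_{k+1}:

  H_0: rank C_0 − rank ∂_1 = 5 − 4 = 1, and the invariant factors of ∂_1 are all 1, so H_0 ≅ Z.
  H_1: rank ker ∂_1 − rank ∂_2 = (10 − 4) − 5 = 1, and the invariant factors of ∂_2 are all 1, so H_1 ≅ Z.
  H_2: rank ker ∂_2 − rank ∂_3 = (5 − 5) − 0 = 0, and there is no ∂_3, so H_2 ≅ 0.

(K is a triangulation of the Möbius band.)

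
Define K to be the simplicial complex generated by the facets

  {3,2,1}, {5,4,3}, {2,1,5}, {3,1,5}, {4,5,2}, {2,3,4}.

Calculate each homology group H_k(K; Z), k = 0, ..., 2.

H_0 = Z,  H_1 = 0,  H_2 = Z.

Take the total order 1 < 2 < 3 < 4 < 5 on the vertex set. Then K (dimension 2) consists of the simplices:

  0-simplices (5): [1], [2], [3], [4], [5]
  1-simplices (9): [1,2], [1,3], [1,5], [2,3], [2,4], [2,5], [3,4], [3,5], [4,5]
  2-simplices (6): [1,2,3], [1,2,5], [1,3,5], [2,3,4], [2,4,5], [3,4,5]

so the chain groups are C_0 ≅ Z^5, C_1 ≅ Z^9, C_2 ≅ Z^6.

∂_1: C_1 → C_0 maps an edge to its endpoints' difference, ∂[p,q] = q − p. For instance
  ∂[3,5] = [5] − [3].
This gives a 5×9 integer matrix of rank 4; reducing to Smith normal form yields diagonal entries (1,1,1,1).

Boundary ∂_2: C_2 → C_1 acts by ∂[p,q,r] = [q,r] − [p,r] + [p,q]. For instance
  ∂[1,2,5] = [2,5] − [1,5] + [1,2],
  ∂[2,3,4] = [3,4] − [2,4] + [2,3].
The 9×6 boundary matrix has rank 5 and Smith normal form diag(1,1,1,1,1).

Reading off H_k = ker ∂_k / im ∂_{k+1}:

  H_0: rank C_0 − rank ∂_1 = 5 − 4 = 1, and the invariant factors of ∂_1 are all 1, so H_0 ≅ Z.
  H_1: rank ker ∂_1 − rank ∂_2 = (9 − 4) − 5 = 0, and the invariant factors of ∂_2 are all 1, so H_1 ≅ 0.
  H_2: rank ker ∂_2 − rank ∂_3 = (6 − 5) − 0 = 1, and there is no ∂_3, so H_2 ≅ Z.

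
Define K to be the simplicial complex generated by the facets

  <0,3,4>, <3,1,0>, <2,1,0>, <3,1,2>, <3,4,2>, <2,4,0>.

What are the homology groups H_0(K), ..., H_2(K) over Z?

H_0 ≅ Z,  H_1 = 0,  H_2 ≅ Z.

Take the total order 0 < 1 < 2 < 3 < 4 on the vertex set. Then K (dimension 2) consists of the simplices:

  0-simplices (5): [0], [1], [2], [3], [4]
  1-simplices (9): [0,1], [0,2], [0,3], [0,4], [1,2], [1,3], [2,3], [2,4], [3,4]
  2-simplices (6): [0,1,2], [0,1,3], [0,2,4], [0,3,4], [1,2,3], [2,3,4]

so the chain groups are C_0 ≅ Z^5, C_1 ≅ Z^9, C_2 ≅ Z^6.

∂_1: C_1 → C_0 maps an edge to its endpoints' difference, ∂[p,q] = q − p. For instance
  ∂[0,2] = [2] − [0].
This gives a 5×9 integer matrix of rank 4; reducing to Smith normal form yields diagonal entries (1,1,1,1).

Boundary ∂_2: C_2 → C_1 acts by ∂[p,q,r] = [q,r] − [p,r] + [p,q]. For instance
  ∂[1,2,3] = [2,3] − [1,3] + [1,2],
  ∂[0,1,3] = [1,3] − [0,3] + [0,1].
As a 9×6 matrix over Z this has rank 5, with invariant factors (1,1,1,1,1).

Reading off H_k = ker ∂_k / im ∂_{k+1}:

  H_0: rank C_0 − rank ∂_1 = 5 − 4 = 1, and the invariant factors of ∂_1 are all 1, so H_0 ≅ Z.
  H_1: rank ker ∂_1 − rank ∂_2 = (9 − 4) − 5 = 0, and the invariant factors of ∂_2 are all 1, so H_1 ≅ 0.
  H_2: rank ker ∂_2 − rank ∂_3 = (6 − 5) − 0 = 1, and there is no ∂_3, so H_2 ≅ Z.

As a check, the Euler characteristic is 5 − 9 + 6 = 2, which agrees with 1 − 0 + 1 = 2.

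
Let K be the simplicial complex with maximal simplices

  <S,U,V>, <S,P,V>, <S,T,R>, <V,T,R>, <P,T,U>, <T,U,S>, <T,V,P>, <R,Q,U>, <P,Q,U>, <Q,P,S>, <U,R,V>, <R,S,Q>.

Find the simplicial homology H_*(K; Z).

H_0 = Z,  H_1 = Z/2Z,  H_2 = 0.

Fix the vertex order P < Q < R < S < T < U < V and write every simplex with vertices in increasing order. Then dim K = 2 and the simplices of K are:

  0-simplices (7): P, Q, R, S, T, U, V
  1-simplices (18): PQ, PS, PT, PU, PV, QR, QS, QU, RS, RT, RU, RV, ST, SU, SV, TU, TV, UV
  2-simplices (12): PQS, PQU, PSV, PTU, PTV, QRS, QRU, RST, RTV, RUV, STU, SUV

Hence C_0 ≅ Z^7, C_1 ≅ Z^18, C_2 ≅ Z^12.

Boundary ∂_1: C_1 → C_0 maps an edge to its endpoints' difference, ∂[p,q] = q − p. For instance
  ∂PS = S − P.
This gives a 7×18 integer matrix of rank 6; reducing to Smith normal form yields diagonal entries (1,1,1,1,1,1).

Boundary ∂_2: C_2 → C_1 acts by ∂[p,q,r] = [q,r] − [p,r] + [p,q]. For instance
  ∂SUV = UV − SV + SU,
  ∂RTV = TV − RV + RT.
This gives a 18×12 integer matrix of rank 12; reducing to Smith normal form yields diagonal entries (1,1,1,1,1,1,1,1,1,1,1,2).

Computing H_k = (kernel of ∂_k) / (image of ∂_{k+1}):

  H_0: rank C_0 − rank ∂_1 = 7 − 6 = 1, and the invariant factors of ∂_1 are all 1, so H_0 ≅ Z.
  H_1: rank ker ∂_1 − rank ∂_2 = (18 − 6) − 12 = 0, and ∂_2 has invariant factor 2 > 1, so H_1 ≅ Z/2Z.
  H_2: rank ker ∂_2 − rank ∂_3 = (12 − 12) − 0 = 0, and there is no ∂_3, so H_2 ≅ 0.

As a check, the Euler characteristic is 7 − 18 + 12 = 1, which agrees with 1 − 0 + 0 = 1.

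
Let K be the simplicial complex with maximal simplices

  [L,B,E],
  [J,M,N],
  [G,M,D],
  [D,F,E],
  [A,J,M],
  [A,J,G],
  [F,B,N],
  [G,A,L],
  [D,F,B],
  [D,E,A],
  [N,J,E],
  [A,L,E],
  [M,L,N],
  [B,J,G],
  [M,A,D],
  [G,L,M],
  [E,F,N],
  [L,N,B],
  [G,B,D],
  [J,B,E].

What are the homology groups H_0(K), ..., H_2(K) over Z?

H_0 ≅ Z,  H_1 ≅ Z × Z/2,  H_2 = 0.

Take the total order A < B < D < E < F < G < J < L < M < N on the vertex set. Then K (dimension 2) consists of the simplices:

  0-simplices (10): A, B, D, E, F, G, J, L, M, N
  1-simplices (30): AD, AE, AG, AJ, AL, AM, BD, BE, BF, BG, BJ, BL, BN, DE, DF, DG, DM, EF, EJ, EL, EN, FN, GJ, GL, GM, JM, JN, LM, LN, MN
  2-simplices (20): ADE, ADM, AEL, AGJ, AGL, AJM, BDF, BDG, BEJ, BEL, BFN, BGJ, BLN, DEF, DGM, EFN, EJN, GLM, JMN, LMN

so the chain groups are C_0 ≅ Z^10, C_1 ≅ Z^30, C_2 ≅ Z^20.

∂_1: C_1 → C_0 maps an edge to its endpoints' difference, ∂[p,q] = q − p. For instance
  ∂FN = N − F.
The resulting 10×30 matrix has rank 9, and its Smith normal form has invariant factors (1,1,1,1,1,1,1,1,1).

∂_2: C_2 → C_1 maps a triangle to the signed sum of its edges. For instance
  ∂DGM = GM − DM + DG,
  ∂DEF = EF − DF + DE.
This gives a 30×20 integer matrix of rank 20; reducing to Smith normal form yields diagonal entries (1,1,1,1,1,1,1,1,1,1,1,1,1,1,1,1,1,1,1,2).

From H_k ≅ ker(∂_k) / im(∂_{k+1}) we obtain:

  H_0: rank C_0 − rank ∂_1 = 10 − 9 = 1, and the invariant factors of ∂_1 are all 1, so H_0 ≅ Z.
  H_1: rank ker ∂_1 − rank ∂_2 = (30 − 9) − 20 = 1, and ∂_2 has invariant factor 2 > 1, so H_1 ≅ Z × Z/2.
  H_2: rank ker ∂_2 − rank ∂_3 = (20 − 20) − 0 = 0, and there is no ∂_3, so H_2 ≅ 0.

(K is a triangulation of the Klein bottle.)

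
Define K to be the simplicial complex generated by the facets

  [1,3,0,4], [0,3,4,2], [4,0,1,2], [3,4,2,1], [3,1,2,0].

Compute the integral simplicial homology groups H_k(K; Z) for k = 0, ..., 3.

H_0 ≅ Z,  H_1 = 0,  H_2 = 0,  H_3 ≅ Z.

Order the vertices as 0 < 1 < 2 < 3 < 4. Listing each simplex with vertices in this order, K has dimension 3 with simplices:

  0-simplices (5): [0], [1], [2], [3], [4]
  1-simplices (10): [0,1], [0,2], [0,3], [0,4], [1,2], [1,3], [1,4], [2,3], [2,4], [3,4]
  2-simplices (10): [0,1,2], [0,1,3], [0,1,4], [0,2,3], [0,2,4], [0,3,4], [1,2,3], [1,2,4], [1,3,4], [2,3,4]
  3-simplices (5): [0,1,2,3], [0,1,2,4], [0,1,3,4], [0,2,3,4], [1,2,3,4]

giving chain groups C_0 ≅ Z^5, C_1 ≅ Z^10, C_2 ≅ Z^10, C_3 ≅ Z^5.

The boundary map ∂_1: C_1 → C_0 is given by ∂[p,q] = [q] − [p]. For instance
  ∂[1,3] = [3] − [1].
As a 5×10 matrix over Z this has rank 4, with invariant factors (1,1,1,1).

The boundary map ∂_2: C_2 → C_1 acts by ∂[p,q,r] = [q,r] − [p,r] + [p,q]. For instance
  ∂[0,1,2] = [1,2] − [0,2] + [0,1],
  ∂[1,2,3] = [2,3] − [1,3] + [1,2].
This gives a 10×10 integer matrix of rank 6; reducing to Smith normal form yields diagonal entries (1,1,1,1,1,1).

∂_3: C_3 → C_2 sends each 3-simplex σ to the alternating sum Σ_i (−1)^i (σ with its i-th vertex removed). For instance
  ∂[1,2,3,4] = [2,3,4] − [1,3,4] + [1,2,4] − [1,2,3],
  ∂[0,2,3,4] = [2,3,4] − [0,3,4] + [0,2,4] − [0,2,3].
The 10×5 boundary matrix has rank 4 and Smith normal form diag(1,1,1,1).

From H_k ≅ ker(∂_k) / im(∂_{k+1}) we obtain:

  H_0: rank C_0 − rank ∂_1 = 5 − 4 = 1, and the invariant factors of ∂_1 are all 1, so H_0 = Z.
  H_1: rank ker ∂_1 − rank ∂_2 = (10 − 4) − 6 = 0, and the invariant factors of ∂_2 are all 1, so H_1 = 0.
  H_2: rank ker ∂_2 − rank ∂_3 = (10 − 6) − 4 = 0, and the invariant factors of ∂_3 are all 1, so H_2 = 0.
  H_3: rank ker ∂_3 − rank ∂_4 = (5 − 4) − 0 = 1, and there is no ∂_4, so H_3 = Z.

(K is a triangulation of the 3-sphere S^3.)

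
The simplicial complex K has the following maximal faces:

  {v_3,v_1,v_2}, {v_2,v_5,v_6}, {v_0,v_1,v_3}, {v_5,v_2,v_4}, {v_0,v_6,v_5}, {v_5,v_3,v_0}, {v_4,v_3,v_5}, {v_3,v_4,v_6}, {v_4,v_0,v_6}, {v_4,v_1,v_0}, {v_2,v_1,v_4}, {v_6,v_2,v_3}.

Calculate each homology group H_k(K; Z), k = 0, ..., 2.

H_0 = Z,  H_1 = Z/2,  H_2 = 0.

We work with the vertex ordering v_0 < v_1 < v_2 < v_3 < v_4 < v_5 < v_6. The simplices of K, each written with vertices in increasing order, are:

  0-simplices (7): [v_0], [v_1], [v_2], [v_3], [v_4], [v_5], [v_6]
  1-simplices (18): (18 of them)
  2-simplices (12): (12 of them)

Hence C_0 ≅ Z^7, C_1 ≅ Z^18, C_2 ≅ Z^12.

∂_1: C_1 → C_0 is given by ∂[p,q] = [q] − [p]. For instance
  ∂[v_0,v_1] = [v_1] − [v_0].
The 7×18 boundary matrix has rank 6 and Smith normal form diag(1,1,1,1,1,1).

Boundary ∂_2: C_2 → C_1 acts by ∂[p,q,r] = [q,r] − [p,r] + [p,q]. For instance
  ∂[v_1,v_2,v_4] = [v_2,v_4] − [v_1,v_4] + [v_1,v_2],
  ∂[v_2,v_3,v_6] = [v_3,v_6] − [v_2,v_6] + [v_2,v_3].
This gives a 18×12 integer matrix of rank 12; reducing to Smith normal form yields diagonal entries (1,1,1,1,1,1,1,1,1,1,1,2).

Computing H_k = (kernel of ∂_k) / (image of ∂_{k+1}):

  H_0: rank C_0 − rank ∂_1 = 7 − 6 = 1, and the invariant factors of ∂_1 are all 1, so H_0 ≅ Z.
  H_1: rank ker ∂_1 − rank ∂_2 = (18 − 6) − 12 = 0, and ∂_2 has invariant factor 2 > 1, so H_1 ≅ Z/2.
  H_2: rank ker ∂_2 − rank ∂_3 = (12 − 12) − 0 = 0, and there is no ∂_3, so H_2 ≅ 0.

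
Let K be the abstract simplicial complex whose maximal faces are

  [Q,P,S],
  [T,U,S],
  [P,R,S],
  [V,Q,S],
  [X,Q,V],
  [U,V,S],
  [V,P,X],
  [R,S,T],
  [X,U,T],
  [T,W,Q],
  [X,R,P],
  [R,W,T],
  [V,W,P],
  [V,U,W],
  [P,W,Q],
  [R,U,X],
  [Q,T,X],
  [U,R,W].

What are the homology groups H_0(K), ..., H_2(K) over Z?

H_0 ≅ Z,  H_1 ≅ Z ⊕ Z/2Z,  H_2 = 0.

K has 9 vertices, 27 edges, 18 triangles.
rank ∂_0 = 0, rank ∂_1 = 8 ⇒ b_0 = 9 − 0 − 8 = 1; all invariant factors of ∂_1 are 1 so no torsion. So H_0 ≅ Z.
rank ∂_1 = 8, rank ∂_2 = 18 ⇒ b_1 = 27 − 8 − 18 = 1; ∂_2 has invariant factor(s) [2] giving torsion. So H_1 ≅ Z ⊕ Z/2Z.
rank ∂_2 = 18, rank ∂_3 = 0 ⇒ b_2 = 18 − 18 − 0 = 0. So H_2 ≅ 0.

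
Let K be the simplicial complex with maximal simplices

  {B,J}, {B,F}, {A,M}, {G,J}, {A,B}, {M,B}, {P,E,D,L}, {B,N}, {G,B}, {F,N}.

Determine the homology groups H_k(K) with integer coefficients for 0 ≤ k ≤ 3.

H_0 ≅ Z^2,  H_1 ≅ Z^3,  H_2 = 0,  H_3 = 0.

We work with the vertex ordering A < B < D < E < F < G < J < L < M < N < P. The simplices of K, each written with vertices in increasing order, are:

  0-simplices (11): A, B, D, E, F, G, J, L, M, N, P
  1-simplices (15): AB, AM, BF, BG, BJ, BM, BN, DE, DL, DP, EL, EP, FN, GJ, LP
  2-simplices (4): DEL, DEP, DLP, ELP
  3-simplices (1): DELP

giving chain groups C_0 ≅ Z^11, C_1 ≅ Z^15, C_2 ≅ Z^4, C_3 ≅ Z^1.

Boundary ∂_1: C_1 → C_0 sends each edge [p,q] (with p < q) to q − p. For instance
  ∂DP = P − D.
The 11×15 boundary matrix has rank 9 and Smith normal form diag(1,1,1,1,1,1,1,1,1).

∂_2: C_2 → C_1 sends each 2-simplex [p,q,r] to [q,r] − [p,r] + [p,q]. For instance
  ∂DLP = LP − DP + DL,
  ∂ELP = LP − EP + EL.
The resulting 15×4 matrix has rank 3, and its Smith normal form has invariant factors (1,1,1).

Boundary ∂_3: C_3 → C_2 sends each 3-simplex σ to the alternating sum Σ_i (−1)^i (σ with its i-th vertex removed). For instance
  ∂DELP = ELP − DLP + DEP − DEL.
This gives a 4×1 integer matrix of rank 1; reducing to Smith normal form yields diagonal entries (1).

Now H_k = ker ∂_k / im ∂_{k+1}, so:

  H_0: rank C_0 − rank ∂_1 = 11 − 9 = 2, and the invariant factors of ∂_1 are all 1, so H_0 = Z^2.
  H_1: rank ker ∂_1 − rank ∂_2 = (15 − 9) − 3 = 3, and the invariant factors of ∂_2 are all 1, so H_1 = Z^3.
  H_2: rank ker ∂_2 − rank ∂_3 = (4 − 3) − 1 = 0, and the invariant factors of ∂_3 are all 1, so H_2 = 0.
  H_3: rank ker ∂_3 − rank ∂_4 = (1 − 1) − 0 = 0, and there is no ∂_4, so H_3 = 0.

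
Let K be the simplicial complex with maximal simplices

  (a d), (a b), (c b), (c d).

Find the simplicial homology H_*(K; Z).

Order the vertices as a < b < c < d. Listing each simplex with vertices in this order, K has dimension 1 with simplices:

  0-simplices (4): a, b, c, d
  1-simplices (4): ab, ad, bc, cd

Hence C_0 ≅ Z^4, C_1 ≅ Z^4.

Boundary ∂_1: C_1 → C_0 is given by ∂[p,q] = [q] − [p].
As a 4×4 matrix over Z this has rank 3, with invariant factors (1,1,1).

Computing H_k = (kernel of ∂_k) / (image of ∂_{k+1}):

  H_0: rank C_0 − rank ∂_1 = 4 − 3 = 1, and the invariant factors of ∂_1 are all 1, so H_0 ≅ Z.
  H_1: rank ker ∂_1 − rank ∂_2 = (4 − 3) − 0 = 1, and there is no ∂_2, so H_1 ≅ Z.

H_0 ≅ Z,  H_1 ≅ Z.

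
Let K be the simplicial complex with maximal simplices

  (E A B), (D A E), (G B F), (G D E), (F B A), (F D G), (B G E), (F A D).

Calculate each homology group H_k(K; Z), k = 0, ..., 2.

H_0 = Z,  H_1 = 0,  H_2 = Z.

K has 6 vertices, 12 edges, 8 triangles.
rank ∂_0 = 0, rank ∂_1 = 5 ⇒ b_0 = 6 − 0 − 5 = 1; all invariant factors of ∂_1 are 1 so no torsion. So H_0 = Z.
rank ∂_1 = 5, rank ∂_2 = 7 ⇒ b_1 = 12 − 5 − 7 = 0; all invariant factors of ∂_2 are 1 so no torsion. So H_1 = 0.
rank ∂_2 = 7, rank ∂_3 = 0 ⇒ b_2 = 8 − 7 − 0 = 1. So H_2 = Z.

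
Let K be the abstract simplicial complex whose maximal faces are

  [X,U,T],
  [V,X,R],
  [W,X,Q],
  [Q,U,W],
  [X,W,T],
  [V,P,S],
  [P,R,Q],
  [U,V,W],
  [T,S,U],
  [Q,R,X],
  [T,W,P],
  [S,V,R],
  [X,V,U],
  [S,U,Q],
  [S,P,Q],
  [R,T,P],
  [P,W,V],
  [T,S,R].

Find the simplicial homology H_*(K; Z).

H_0 ≅ Z,  H_1 ≅ Z × Z/2,  H_2 = 0.

Take the total order P < Q < R < S < T < U < V < W < X on the vertex set. Then K (dimension 2) consists of the simplices:

  0-simplices (9): P, Q, R, S, T, U, V, W, X
  1-simplices (27): PQ, PR, PS, PT, PV, PW, QR, QS, QU, QW, QX, RS, RT, RV, RX, ST, SU, SV, TU, TW, TX, UV, UW, UX, VW, VX, WX
  2-simplices (18): PQR, PQS, PRT, PSV, PTW, PVW, QRX, QSU, QUW, QWX, RST, RSV, RVX, STU, TUX, TWX, UVW, UVX

giving chain groups C_0 ≅ Z^9, C_1 ≅ Z^27, C_2 ≅ Z^18.

Boundary ∂_1: C_1 → C_0 is given by ∂[p,q] = [q] − [p].
The 9×27 boundary matrix has rank 8 and Smith normal form diag(1,1,1,1,1,1,1,1).

The boundary map ∂_2: C_2 → C_1 maps a triangle to the signed sum of its edges. For instance
  ∂TWX = WX − TX + TW,
  ∂PSV = SV − PV + PS.
The 27×18 boundary matrix has rank 18 and Smith normal form diag(1,1,1,1,1,1,1,1,1,1,1,1,1,1,1,1,1,2).

Computing H_k = (kernel of ∂_k) / (image of ∂_{k+1}):

  H_0: rank C_0 − rank ∂_1 = 9 − 8 = 1, and the invariant factors of ∂_1 are all 1, so H_0 = Z.
  H_1: rank ker ∂_1 − rank ∂_2 = (27 − 8) − 18 = 1, and ∂_2 has invariant factor 2 > 1, so H_1 = Z × Z/2.
  H_2: rank ker ∂_2 − rank ∂_3 = (18 − 18) − 0 = 0, and there is no ∂_3, so H_2 = 0.

(K is a triangulation of the Klein bottle.)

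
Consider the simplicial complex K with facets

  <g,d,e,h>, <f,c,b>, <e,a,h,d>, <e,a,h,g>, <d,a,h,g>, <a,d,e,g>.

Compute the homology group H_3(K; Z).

K has 8 vertices, 13 edges, 11 triangles, 5 3-simplices.
rank ∂_3 = 4, rank ∂_4 = 0 ⇒ b_3 = 5 − 4 − 0 = 1. So H_3 = Z.

H_3 ≅ Z.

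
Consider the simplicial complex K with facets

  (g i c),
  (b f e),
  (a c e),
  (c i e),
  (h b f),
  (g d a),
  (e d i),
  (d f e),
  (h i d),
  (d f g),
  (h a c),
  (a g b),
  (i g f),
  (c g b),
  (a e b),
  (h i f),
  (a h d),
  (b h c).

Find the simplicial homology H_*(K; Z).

We work with the vertex ordering a < b < c < d < e < f < g < h < i. The simplices of K, each written with vertices in increasing order, are:

  0-simplices (9): a, b, c, d, e, f, g, h, i
  1-simplices (27): ab, ac, ad, ae, ag, ah, bc, be, bf, bg, bh, ce, cg, ch, ci, de, df, dg, dh, di, ef, ei, fg, fh, fi, gi, hi
  2-simplices (18): abe, abg, ace, ach, adg, adh, bcg, bch, bef, bfh, cei, cgi, def, dei, dfg, dhi, fgi, fhi

so the chain groups are C_0 ≅ Z^9, C_1 ≅ Z^27, C_2 ≅ Z^18.

∂_1: C_1 → C_0 sends each edge [p,q] (with p < q) to q − p. For instance
  ∂ef = f − e.
As a 9×27 matrix over Z this has rank 8, with invariant factors (1,1,1,1,1,1,1,1).

Boundary ∂_2: C_2 → C_1 maps a triangle to the signed sum of its edges. For instance
  ∂bcg = cg − bg + bc,
  ∂adh = dh − ah + ad.
The resulting 27×18 matrix has rank 18, and its Smith normal form has invariant factors (1,1,1,1,1,1,1,1,1,1,1,1,1,1,1,1,1,2).

Now H_k = ker ∂_k / im ∂_{k+1}, so:

  H_0: rank C_0 − rank ∂_1 = 9 − 8 = 1, and the invariant factors of ∂_1 are all 1, so H_0 = Z.
  H_1: rank ker ∂_1 − rank ∂_2 = (27 − 8) − 18 = 1, and ∂_2 has invariant factor 2 > 1, so H_1 = Z ⊕ Z/2.
  H_2: rank ker ∂_2 − rank ∂_3 = (18 − 18) − 0 = 0, and there is no ∂_3, so H_2 = 0.

H_0 = Z,  H_1 = Z ⊕ Z/2,  H_2 = 0.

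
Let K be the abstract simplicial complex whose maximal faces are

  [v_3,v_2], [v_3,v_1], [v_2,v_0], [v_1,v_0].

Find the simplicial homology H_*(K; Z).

Order the vertices as v_0 < v_1 < v_2 < v_3. Listing each simplex with vertices in this order, K has dimension 1 with simplices:

  0-simplices (4): [v_0], [v_1], [v_2], [v_3]
  1-simplices (4): [v_0,v_1], [v_0,v_2], [v_1,v_3], [v_2,v_3]

so the chain groups are C_0 ≅ Z^4, C_1 ≅ Z^4.

Boundary ∂_1: C_1 → C_0 is given by ∂[p,q] = [q] − [p]. For instance
  ∂[v_0,v_2] = [v_2] − [v_0].
The 4×4 boundary matrix has rank 3 and Smith normal form diag(1,1,1).

From H_k ≅ ker(∂_k) / im(∂_{k+1}) we obtain:

  H_0: rank C_0 − rank ∂_1 = 4 − 3 = 1, and the invariant factors of ∂_1 are all 1, so H_0 = Z.
  H_1: rank ker ∂_1 − rank ∂_2 = (4 − 3) − 0 = 1, and there is no ∂_2, so H_1 = Z.

As a check, the Euler characteristic is 4 − 4 = 0, which agrees with 1 − 1 = 0.

H_0 = Z,  H_1 = Z.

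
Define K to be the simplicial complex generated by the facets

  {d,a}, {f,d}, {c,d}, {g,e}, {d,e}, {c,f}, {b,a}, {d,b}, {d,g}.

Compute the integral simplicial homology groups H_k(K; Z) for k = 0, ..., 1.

H_0 = Z,  H_1 = Z^3.

Take the total order a < b < c < d < e < f < g on the vertex set. Then K (dimension 1) consists of the simplices:

  0-simplices (7): a, b, c, d, e, f, g
  1-simplices (9): ab, ad, bd, cd, cf, de, df, dg, eg

giving chain groups C_0 ≅ Z^7, C_1 ≅ Z^9.

The boundary map ∂_1: C_1 → C_0 is given by ∂[p,q] = [q] − [p].
The 7×9 boundary matrix has rank 6 and Smith normal form diag(1,1,1,1,1,1).

Reading off H_k = ker ∂_k / im ∂_{k+1}:

  H_0: rank C_0 − rank ∂_1 = 7 − 6 = 1, and the invariant factors of ∂_1 are all 1, so H_0 ≅ Z.
  H_1: rank ker ∂_1 − rank ∂_2 = (9 − 6) − 0 = 3, and there is no ∂_2, so H_1 ≅ Z^3.

(K is a triangulation of a wedge of 3 circles.)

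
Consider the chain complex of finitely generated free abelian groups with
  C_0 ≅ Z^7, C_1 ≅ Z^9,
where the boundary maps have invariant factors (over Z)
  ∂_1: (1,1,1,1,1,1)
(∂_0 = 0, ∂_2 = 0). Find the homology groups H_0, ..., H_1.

H_0 ≅ Z,  H_1 ≅ Z^3.

H_0: b_0 = 7 − 0 − 6 = 1; torsion from ∂_1 factors > 1: none. So H_0 ≅ Z.
H_1: b_1 = 9 − 6 − 0 = 3; torsion from ∂_2 factors > 1: none. So H_1 ≅ Z^3.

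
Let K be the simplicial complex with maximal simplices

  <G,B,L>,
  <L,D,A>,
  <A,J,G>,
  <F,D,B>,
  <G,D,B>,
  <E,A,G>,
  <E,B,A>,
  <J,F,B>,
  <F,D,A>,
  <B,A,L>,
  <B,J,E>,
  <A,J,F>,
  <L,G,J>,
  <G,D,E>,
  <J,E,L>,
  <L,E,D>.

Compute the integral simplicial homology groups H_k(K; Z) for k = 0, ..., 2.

H_0 = Z,  H_1 = Z^2,  H_2 = Z.

We work with the vertex ordering A < B < D < E < F < G < J < L. The simplices of K, each written with vertices in increasing order, are:

  0-simplices (8): A, B, D, E, F, G, J, L
  1-simplices (24): AB, AD, AE, AF, AG, AJ, AL, BD, BE, BF, BG, BJ, BL, DE, DF, DG, DL, EG, EJ, EL, FJ, GJ, GL, JL
  2-simplices (16): ABE, ABL, ADF, ADL, AEG, AFJ, AGJ, BDF, BDG, BEJ, BFJ, BGL, DEG, DEL, EJL, GJL

giving chain groups C_0 ≅ Z^8, C_1 ≅ Z^24, C_2 ≅ Z^16.

∂_1: C_1 → C_0 maps an edge to its endpoints' difference, ∂[p,q] = q − p. For instance
  ∂GL = L − G.
The resulting 8×24 matrix has rank 7, and its Smith normal form has invariant factors (1,1,1,1,1,1,1).

Boundary ∂_2: C_2 → C_1 sends each 2-simplex [p,q,r] to [q,r] − [p,r] + [p,q]. For instance
  ∂AEG = EG − AG + AE,
  ∂BGL = GL − BL + BG.
This gives a 24×16 integer matrix of rank 15; reducing to Smith normal form yields diagonal entries (1,1,1,1,1,1,1,1,1,1,1,1,1,1,1).

Now H_k = ker ∂_k / im ∂_{k+1}, so:

  H_0: rank C_0 − rank ∂_1 = 8 − 7 = 1, and the invariant factors of ∂_1 are all 1, so H_0 = Z.
  H_1: rank ker ∂_1 − rank ∂_2 = (24 − 7) − 15 = 2, and the invariant factors of ∂_2 are all 1, so H_1 = Z^2.
  H_2: rank ker ∂_2 − rank ∂_3 = (16 − 15) − 0 = 1, and there is no ∂_3, so H_2 = Z.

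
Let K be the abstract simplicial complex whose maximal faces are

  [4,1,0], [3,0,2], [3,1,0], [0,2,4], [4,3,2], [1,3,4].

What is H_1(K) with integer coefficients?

Order the vertices as 0 < 1 < 2 < 3 < 4. Listing each simplex with vertices in this order, K has dimension 2 with simplices:

  0-simplices (5): [0], [1], [2], [3], [4]
  1-simplices (9): [0,1], [0,2], [0,3], [0,4], [1,3], [1,4], [2,3], [2,4], [3,4]
  2-simplices (6): [0,1,3], [0,1,4], [0,2,3], [0,2,4], [1,3,4], [2,3,4]

Hence C_0 ≅ Z^5, C_1 ≅ Z^9, C_2 ≅ Z^6.

∂_1: C_1 → C_0 sends each edge [p,q] (with p < q) to q − p. For instance
  ∂[2,3] = [3] − [2].
The 5×9 boundary matrix has rank 4 and Smith normal form diag(1,1,1,1).

The boundary map ∂_2: C_2 → C_1 maps a triangle to the signed sum of its edges. For instance
  ∂[2,3,4] = [3,4] − [2,4] + [2,3],
  ∂[1,3,4] = [3,4] − [1,4] + [1,3].
The 9×6 boundary matrix has rank 5 and Smith normal form diag(1,1,1,1,1).

Computing H_k = (kernel of ∂_k) / (image of ∂_{k+1}):

  H_1: rank ker ∂_1 − rank ∂_2 = (9 − 4) − 5 = 0, and the invariant factors of ∂_2 are all 1, so H_1 = 0.

H_1 = 0.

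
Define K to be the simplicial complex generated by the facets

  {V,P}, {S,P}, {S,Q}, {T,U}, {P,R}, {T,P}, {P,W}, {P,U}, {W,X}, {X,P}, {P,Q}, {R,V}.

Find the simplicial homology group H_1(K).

H_1 ≅ Z^4.

We work with the vertex ordering P < Q < R < S < T < U < V < W < X. The simplices of K, each written with vertices in increasing order, are:

  0-simplices (9): P, Q, R, S, T, U, V, W, X
  1-simplices (12): PQ, PR, PS, PT, PU, PV, PW, PX, QS, RV, TU, WX

giving chain groups C_0 ≅ Z^9, C_1 ≅ Z^12.

The boundary map ∂_1: C_1 → C_0 is given by ∂[p,q] = [q] − [p]. For instance
  ∂PW = W − P.
This gives a 9×12 integer matrix of rank 8; reducing to Smith normal form yields diagonal entries (1,1,1,1,1,1,1,1).

Reading off H_k = ker ∂_k / im ∂_{k+1}:

  H_1: rank ker ∂_1 − rank ∂_2 = (12 − 8) − 0 = 4, and there is no ∂_2, so H_1 = Z^4.

(K is a triangulation of a wedge of 4 circles.)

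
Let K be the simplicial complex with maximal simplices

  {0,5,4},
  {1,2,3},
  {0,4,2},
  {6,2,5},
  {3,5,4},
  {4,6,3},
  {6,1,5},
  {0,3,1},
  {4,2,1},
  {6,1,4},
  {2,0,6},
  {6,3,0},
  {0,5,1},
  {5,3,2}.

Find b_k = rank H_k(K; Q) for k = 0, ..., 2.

b_0 = 1, b_1 = 2, b_2 = 1.

Order the vertices as 0 < 1 < 2 < 3 < 4 < 5 < 6. Listing each simplex with vertices in this order, K has dimension 2 with simplices:

  0-simplices (7): [0], [1], [2], [3], [4], [5], [6]
  1-simplices (21): [0,1], [0,2], [0,3], [0,4], [0,5], [0,6], [1,2], [1,3], [1,4], [1,5], [1,6], [2,3], [2,4], [2,5], [2,6], [3,4], [3,5], [3,6], [4,5], [4,6], [5,6]
  2-simplices (14): [0,1,3], [0,1,5], [0,2,4], [0,2,6], [0,3,6], [0,4,5], [1,2,3], [1,2,4], [1,4,6], [1,5,6], [2,3,5], [2,5,6], [3,4,5], [3,4,6]

giving chain groups C_0 ≅ Z^7, C_1 ≅ Z^21, C_2 ≅ Z^14.

∂_1: C_1 → C_0 is given by ∂[p,q] = [q] − [p].
The 7×21 boundary matrix has rank 6 and Smith normal form diag(1,1,1,1,1,1).

∂_2: C_2 → C_1 maps a triangle to the signed sum of its edges. For instance
  ∂[3,4,5] = [4,5] − [3,5] + [3,4],
  ∂[1,2,4] = [2,4] − [1,4] + [1,2].
As a 21×14 matrix over Z this has rank 13, with invariant factors (1,1,1,1,1,1,1,1,1,1,1,1,1).

Now H_k = ker ∂_k / im ∂_{k+1}, so:

  H_0: rank C_0 − rank ∂_1 = 7 − 6 = 1, and the invariant factors of ∂_1 are all 1, so H_0 ≅ Z.
  H_1: rank ker ∂_1 − rank ∂_2 = (21 − 6) − 13 = 2, and the invariant factors of ∂_2 are all 1, so H_1 ≅ Z^2.
  H_2: rank ker ∂_2 − rank ∂_3 = (14 − 13) − 0 = 1, and there is no ∂_3, so H_2 ≅ Z.

Hence the Betti numbers are b_0 = 1, b_1 = 2, b_2 = 1.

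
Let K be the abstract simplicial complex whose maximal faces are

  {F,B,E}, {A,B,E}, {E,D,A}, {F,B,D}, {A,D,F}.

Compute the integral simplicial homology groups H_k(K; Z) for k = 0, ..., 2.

K has 5 vertices, 10 edges, 5 triangles.
rank ∂_0 = 0, rank ∂_1 = 4 ⇒ b_0 = 5 − 0 − 4 = 1; all invariant factors of ∂_1 are 1 so no torsion. So H_0 ≅ Z.
rank ∂_1 = 4, rank ∂_2 = 5 ⇒ b_1 = 10 − 4 − 5 = 1; all invariant factors of ∂_2 are 1 so no torsion. So H_1 ≅ Z.
rank ∂_2 = 5, rank ∂_3 = 0 ⇒ b_2 = 5 − 5 − 0 = 0. So H_2 ≅ 0.

H_0 ≅ Z,  H_1 ≅ Z,  H_2 = 0.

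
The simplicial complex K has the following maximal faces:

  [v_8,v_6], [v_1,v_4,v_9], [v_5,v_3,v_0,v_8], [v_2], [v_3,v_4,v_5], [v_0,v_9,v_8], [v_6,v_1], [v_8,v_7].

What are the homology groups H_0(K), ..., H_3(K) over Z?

H_0 ≅ Z^2,  H_1 ≅ Z^2,  H_2 = 0,  H_3 = 0.

Take the total order v_0 < v_1 < v_2 < v_3 < v_4 < v_5 < v_6 < v_7 < v_8 < v_9 on the vertex set. Then K (dimension 3) consists of the simplices:

  0-simplices (10): [v_0], [v_1], [v_2], [v_3], [v_4], [v_5], [v_6], [v_7], [v_8], [v_9]
  1-simplices (16): (16 of them)
  2-simplices (7): [v_0,v_3,v_5], [v_0,v_3,v_8], [v_0,v_5,v_8], [v_0,v_8,v_9], [v_1,v_4,v_9], [v_3,v_4,v_5], [v_3,v_5,v_8]
  3-simplices (1): [v_0,v_3,v_5,v_8]

Hence C_0 ≅ Z^10, C_1 ≅ Z^16, C_2 ≅ Z^7, C_3 ≅ Z^1.

The boundary map ∂_1: C_1 → C_0 sends each edge [p,q] (with p < q) to q − p. For instance
  ∂[v_0,v_9] = [v_9] − [v_0].
The resulting 10×16 matrix has rank 8, and its Smith normal form has invariant factors (1,1,1,1,1,1,1,1).

∂_2: C_2 → C_1 maps a triangle to the signed sum of its edges. For instance
  ∂[v_1,v_4,v_9] = [v_4,v_9] − [v_1,v_9] + [v_1,v_4],
  ∂[v_0,v_8,v_9] = [v_8,v_9] − [v_0,v_9] + [v_0,v_8].
This gives a 16×7 integer matrix of rank 6; reducing to Smith normal form yields diagonal entries (1,1,1,1,1,1).

The boundary map ∂_3: C_3 → C_2 sends each 3-simplex σ to the alternating sum Σ_i (−1)^i (σ with its i-th vertex removed). For instance
  ∂[v_0,v_3,v_5,v_8] = [v_3,v_5,v_8] − [v_0,v_5,v_8] + [v_0,v_3,v_8] − [v_0,v_3,v_5].
This gives a 7×1 integer matrix of rank 1; reducing to Smith normal form yields diagonal entries (1).

Now H_k = ker ∂_k / im ∂_{k+1}, so:

  H_0: rank C_0 − rank ∂_1 = 10 − 8 = 2, and the invariant factors of ∂_1 are all 1, so H_0 ≅ Z^2.
  H_1: rank ker ∂_1 − rank ∂_2 = (16 − 8) − 6 = 2, and the invariant factors of ∂_2 are all 1, so H_1 ≅ Z^2.
  H_2: rank ker ∂_2 − rank ∂_3 = (7 − 6) − 1 = 0, and the invariant factors of ∂_3 are all 1, so H_2 ≅ 0.
  H_3: rank ker ∂_3 − rank ∂_4 = (1 − 1) − 0 = 0, and there is no ∂_4, so H_3 ≅ 0.

As a check, the Euler characteristic is 10 − 16 + 7 − 1 = 0, which agrees with 2 − 2 + 0 − 0 = 0.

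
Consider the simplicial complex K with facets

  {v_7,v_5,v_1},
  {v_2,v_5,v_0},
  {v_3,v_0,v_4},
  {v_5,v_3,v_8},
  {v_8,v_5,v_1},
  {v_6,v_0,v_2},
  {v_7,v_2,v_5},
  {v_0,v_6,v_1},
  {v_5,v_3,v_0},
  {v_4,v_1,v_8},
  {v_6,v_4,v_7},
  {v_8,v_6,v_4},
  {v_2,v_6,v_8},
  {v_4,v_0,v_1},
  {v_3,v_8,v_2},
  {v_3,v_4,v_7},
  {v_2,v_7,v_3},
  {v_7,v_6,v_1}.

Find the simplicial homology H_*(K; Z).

H_0 ≅ Z,  H_1 ≅ Z ⊕ Z/2,  H_2 = 0.

Order the vertices as v_0 < v_1 < v_2 < v_3 < v_4 < v_5 < v_6 < v_7 < v_8. Listing each simplex with vertices in this order, K has dimension 2 with simplices:

  0-simplices (9): [v_0], [v_1], [v_2], [v_3], [v_4], [v_5], [v_6], [v_7], [v_8]
  1-simplices (27): (27 of them)
  2-simplices (18): (18 of them)

giving chain groups C_0 ≅ Z^9, C_1 ≅ Z^27, C_2 ≅ Z^18.

Boundary ∂_1: C_1 → C_0 is given by ∂[p,q] = [q] − [p]. For instance
  ∂[v_3,v_4] = [v_4] − [v_3].
The resulting 9×27 matrix has rank 8, and its Smith normal form has invariant factors (1,1,1,1,1,1,1,1).

Boundary ∂_2: C_2 → C_1 maps a triangle to the signed sum of its edges. For instance
  ∂[v_0,v_2,v_6] = [v_2,v_6] − [v_0,v_6] + [v_0,v_2],
  ∂[v_1,v_6,v_7] = [v_6,v_7] − [v_1,v_7] + [v_1,v_6].
As a 27×18 matrix over Z this has rank 18, with invariant factors (1,1,1,1,1,1,1,1,1,1,1,1,1,1,1,1,1,2).

Reading off H_k = ker ∂_k / im ∂_{k+1}:

  H_0: rank C_0 − rank ∂_1 = 9 − 8 = 1, and the invariant factors of ∂_1 are all 1, so H_0 = Z.
  H_1: rank ker ∂_1 − rank ∂_2 = (27 − 8) − 18 = 1, and ∂_2 has invariant factor 2 > 1, so H_1 = Z ⊕ Z/2.
  H_2: rank ker ∂_2 − rank ∂_3 = (18 − 18) − 0 = 0, and there is no ∂_3, so H_2 = 0.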